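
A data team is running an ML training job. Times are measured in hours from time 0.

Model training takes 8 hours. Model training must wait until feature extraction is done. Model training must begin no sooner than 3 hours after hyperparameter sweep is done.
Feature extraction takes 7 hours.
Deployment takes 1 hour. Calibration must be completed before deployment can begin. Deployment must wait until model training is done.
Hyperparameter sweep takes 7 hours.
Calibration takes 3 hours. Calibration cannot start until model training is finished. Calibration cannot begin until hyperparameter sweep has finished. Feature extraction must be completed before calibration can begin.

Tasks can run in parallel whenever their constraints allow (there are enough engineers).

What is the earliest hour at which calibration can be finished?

Hyperparameter sweep has no prerequisites, so it starts at hour 0 and finishes at hour 7.
Feature extraction can start immediately at hour 0; it finishes at hour 7.
For model training: feature extraction (finishes hour 7); hyperparameter sweep (finishes hour 7, plus 3-hour gap → hour 10). Taking the maximum gives a start of hour 10, and it finishes at 10 + 8 = hour 18.
Calibration has to wait for model training (finishes hour 18); hyperparameter sweep (finishes hour 7); feature extraction (finishes hour 7). The latest of these is hour 18, so calibration runs hour 18 to 18 + 3 = hour 21.

21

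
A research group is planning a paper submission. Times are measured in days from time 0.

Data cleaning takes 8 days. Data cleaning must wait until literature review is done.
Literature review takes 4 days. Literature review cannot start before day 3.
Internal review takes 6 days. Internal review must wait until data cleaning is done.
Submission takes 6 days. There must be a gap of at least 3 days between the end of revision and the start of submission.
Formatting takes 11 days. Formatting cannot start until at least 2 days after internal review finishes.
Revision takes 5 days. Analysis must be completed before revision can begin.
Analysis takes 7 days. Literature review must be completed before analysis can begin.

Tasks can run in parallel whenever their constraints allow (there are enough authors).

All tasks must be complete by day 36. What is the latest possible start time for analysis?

15

Submission has no dependents, so it just needs to finish by day 36. Starting by 36 − 6 = day 30 achieves that.
Since submission (must start by day 30, minus 3-day gap → day 27) depends on it, revision must finish by day 27. Backing off its 5-day duration gives a latest start of day 22.
Analysis feeds into revision (must start by day 22); so analysis must finish by day 22 and therefore start by day 15.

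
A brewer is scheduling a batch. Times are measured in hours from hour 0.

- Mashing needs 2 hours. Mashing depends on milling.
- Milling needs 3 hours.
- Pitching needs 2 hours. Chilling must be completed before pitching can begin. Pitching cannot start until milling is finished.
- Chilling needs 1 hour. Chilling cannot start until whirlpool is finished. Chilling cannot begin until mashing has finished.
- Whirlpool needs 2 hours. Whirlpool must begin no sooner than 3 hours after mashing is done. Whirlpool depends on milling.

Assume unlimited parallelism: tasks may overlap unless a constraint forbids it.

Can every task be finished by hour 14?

Yes

Milling can start immediately at hour 0; it finishes at hour 3.
Mashing waits on milling (finishes hour 3), so it starts at hour 3 and finishes at 3 + 2 = hour 5.
Whirlpool needs all of mashing (finishes hour 5, plus 3-hour gap → hour 8); milling (finishes hour 3). That puts its earliest start at hour 8; it finishes at 8 + 2 = hour 10.
Chilling has to wait for whirlpool (finishes hour 10); mashing (finishes hour 5). The latest of these is hour 10, so chilling runs hour 10 to 10 + 1 = hour 11.
Pitching cannot start until chilling (finishes hour 11); milling (finishes hour 3). The controlling bound is hour 11, so pitching finishes at 11 + 2 = hour 13.
Every task is finished by hour 13, which is no later than the deadline of 14, so the schedule is feasible.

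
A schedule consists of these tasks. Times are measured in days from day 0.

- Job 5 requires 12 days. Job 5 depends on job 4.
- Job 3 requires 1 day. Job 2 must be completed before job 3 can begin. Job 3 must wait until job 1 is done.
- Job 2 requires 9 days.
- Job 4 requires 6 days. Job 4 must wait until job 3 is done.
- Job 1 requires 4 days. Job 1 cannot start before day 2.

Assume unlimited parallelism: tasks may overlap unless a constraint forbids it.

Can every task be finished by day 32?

Yes

Job 2 has no prerequisites, so it starts at day 0 and finishes at day 9.
Job 1 cannot begin until its own release at day 2. It runs from day 2 to 2 + 4 = day 6.
Job 3 has to wait for job 2 (finishes day 9); job 1 (finishes day 6). The latest of these is day 9, so job 3 runs day 9 to 9 + 1 = day 10.
After job 3 (finishes day 10), job 4 can start at day 10 and finishes at day 16.
Job 5 waits on job 4 (finishes day 16), so it starts at day 16 and finishes at 16 + 12 = day 28.
Every task is finished by day 28, which is no later than the deadline of 32, so the schedule is feasible.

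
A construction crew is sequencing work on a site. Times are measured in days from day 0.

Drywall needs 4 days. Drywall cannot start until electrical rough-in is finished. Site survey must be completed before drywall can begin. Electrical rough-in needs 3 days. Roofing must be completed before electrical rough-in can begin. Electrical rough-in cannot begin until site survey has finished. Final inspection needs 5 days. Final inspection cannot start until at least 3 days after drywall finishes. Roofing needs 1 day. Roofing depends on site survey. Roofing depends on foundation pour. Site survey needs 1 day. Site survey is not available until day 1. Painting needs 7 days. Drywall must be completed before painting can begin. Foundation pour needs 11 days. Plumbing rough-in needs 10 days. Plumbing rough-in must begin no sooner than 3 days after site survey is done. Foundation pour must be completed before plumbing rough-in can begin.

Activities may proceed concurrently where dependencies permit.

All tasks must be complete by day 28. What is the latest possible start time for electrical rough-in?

To finish by day 28, painting (duration 7) must start no later than day 21.
Final inspection has no dependents, so it just needs to finish by day 28. Starting by 28 − 5 = day 23 achieves that.
Drywall feeds painting (must start by day 21); final inspection (must start by day 23, minus 3-day gap → day 20). Taking the minimum, drywall must finish by day 20 and start by 20 − 4 = day 16.
Since drywall (must start by day 16) depends on it, electrical rough-in must finish by day 16. Backing off its 3-day duration gives a latest start of day 13.

13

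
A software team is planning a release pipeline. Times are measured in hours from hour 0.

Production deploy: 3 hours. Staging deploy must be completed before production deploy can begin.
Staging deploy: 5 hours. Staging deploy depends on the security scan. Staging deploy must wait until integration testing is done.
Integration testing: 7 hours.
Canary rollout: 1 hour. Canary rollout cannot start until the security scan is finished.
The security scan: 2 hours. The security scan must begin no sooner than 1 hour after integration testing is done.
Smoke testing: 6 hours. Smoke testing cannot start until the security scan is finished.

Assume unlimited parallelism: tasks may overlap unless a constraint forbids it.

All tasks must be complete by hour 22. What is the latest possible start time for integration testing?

4

Production deploy has no dependents, so it just needs to finish by hour 22. Starting by 22 − 3 = hour 19 achieves that.
Staging deploy feeds into production deploy (must start by hour 19); so staging deploy must finish by hour 19 and therefore start by hour 14.
Smoke testing must finish by hour 22; it takes 6 hours, so it must start by 22 − 6 = hour 16.
Canary rollout must finish by hour 22; it takes 1 hour, so it must start by 22 − 1 = hour 21.
The security scan must finish in time for staging deploy (must start by hour 14); smoke testing (must start by hour 16); canary rollout (must start by hour 21). The tightest is hour 14, so the security scan must start by 14 − 2 = hour 12.
Integration testing feeds the security scan (must start by hour 12, minus 1-hour gap → hour 11); staging deploy (must start by hour 14). Taking the minimum, integration testing must finish by hour 11 and start by 11 − 7 = hour 4.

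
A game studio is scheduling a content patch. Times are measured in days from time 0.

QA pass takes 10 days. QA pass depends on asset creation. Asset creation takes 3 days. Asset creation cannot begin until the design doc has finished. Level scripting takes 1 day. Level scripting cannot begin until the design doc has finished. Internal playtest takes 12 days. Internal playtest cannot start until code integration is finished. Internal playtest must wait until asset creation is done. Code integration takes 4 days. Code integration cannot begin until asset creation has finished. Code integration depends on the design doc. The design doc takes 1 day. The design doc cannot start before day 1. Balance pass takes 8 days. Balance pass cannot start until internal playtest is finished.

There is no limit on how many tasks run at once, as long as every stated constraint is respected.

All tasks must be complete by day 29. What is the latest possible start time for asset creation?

2

To finish by day 29, balance pass (duration 8) must start no later than day 21.
Internal playtest must finish before balance pass (must start by day 21). With a 12-day duration, internal playtest must start by 21 − 12 = day 9.
Code integration feeds into internal playtest (must start by day 9); so code integration must finish by day 9 and therefore start by day 5.
Nothing follows QA pass; the deadline of day 29 is its only limit. It must start by 29 − 10 = day 19.
Asset creation has several dependents: code integration (must start by day 5); internal playtest (must start by day 9); QA pass (must start by day 19). The earliest of those limits is day 5, so asset creation must start by 5 − 3 = day 2.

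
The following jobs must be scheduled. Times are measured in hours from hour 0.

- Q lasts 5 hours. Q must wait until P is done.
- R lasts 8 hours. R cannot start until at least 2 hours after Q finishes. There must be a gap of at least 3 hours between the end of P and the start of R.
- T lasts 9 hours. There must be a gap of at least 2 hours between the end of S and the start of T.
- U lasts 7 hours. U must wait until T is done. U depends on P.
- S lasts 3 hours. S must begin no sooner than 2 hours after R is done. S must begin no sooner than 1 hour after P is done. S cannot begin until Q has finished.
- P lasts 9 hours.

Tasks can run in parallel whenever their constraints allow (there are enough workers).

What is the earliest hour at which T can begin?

P can start immediately at hour 0; it finishes at hour 9.
Q waits on P (finishes hour 9), so it starts at hour 9 and finishes at 9 + 5 = hour 14.
R has to wait for Q (finishes hour 14, plus 2-hour gap → hour 16); P (finishes hour 9, plus 3-hour gap → hour 12). The latest of these is hour 16, so R runs hour 16 to 16 + 8 = hour 24.
S needs all of R (finishes hour 24, plus 2-hour gap → hour 26); P (finishes hour 9, plus 1-hour gap → hour 10); Q (finishes hour 14). That puts its earliest start at hour 26; it finishes at 26 + 3 = hour 29.
T waits on S (finishes hour 29, plus 2-hour gap → hour 31), so the earliest it can start is hour 31.

31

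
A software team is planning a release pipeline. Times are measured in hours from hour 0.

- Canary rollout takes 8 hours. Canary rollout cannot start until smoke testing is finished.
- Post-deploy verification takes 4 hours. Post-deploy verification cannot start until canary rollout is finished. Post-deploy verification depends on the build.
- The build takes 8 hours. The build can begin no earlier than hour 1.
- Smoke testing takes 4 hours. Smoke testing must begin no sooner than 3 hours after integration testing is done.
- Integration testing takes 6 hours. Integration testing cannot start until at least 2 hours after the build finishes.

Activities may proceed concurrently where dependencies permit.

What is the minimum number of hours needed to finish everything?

After its own release at hour 1, the build can start at hour 1 and finishes at hour 9.
Integration testing waits on the build (finishes hour 9, plus 2-hour gap → hour 11), so it starts at hour 11 and finishes at 11 + 6 = hour 17.
After integration testing (finishes hour 17, plus 3-hour gap → hour 20), smoke testing can start at hour 20 and finishes at hour 24.
After smoke testing (finishes hour 24), canary rollout can start at hour 24 and finishes at hour 32.
For post-deploy verification: canary rollout (finishes hour 32); the build (finishes hour 9). Taking the maximum gives a start of hour 32, and it finishes at 32 + 4 = hour 36.
All tasks are finished once the last one completes. Finish times: The build at 9, Integration testing at 17, Smoke testing at 24, Canary rollout at 32, Post-deploy verification at 36. The latest is hour 36.

36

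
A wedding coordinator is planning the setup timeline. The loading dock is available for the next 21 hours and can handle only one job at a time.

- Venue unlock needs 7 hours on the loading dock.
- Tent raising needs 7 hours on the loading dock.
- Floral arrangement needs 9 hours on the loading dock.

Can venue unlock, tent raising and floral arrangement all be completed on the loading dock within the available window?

Running back to back, the jobs need 7 + 7 + 9 = 23 hours on the loading dock.
Since 23 > 21, they cannot all fit.

No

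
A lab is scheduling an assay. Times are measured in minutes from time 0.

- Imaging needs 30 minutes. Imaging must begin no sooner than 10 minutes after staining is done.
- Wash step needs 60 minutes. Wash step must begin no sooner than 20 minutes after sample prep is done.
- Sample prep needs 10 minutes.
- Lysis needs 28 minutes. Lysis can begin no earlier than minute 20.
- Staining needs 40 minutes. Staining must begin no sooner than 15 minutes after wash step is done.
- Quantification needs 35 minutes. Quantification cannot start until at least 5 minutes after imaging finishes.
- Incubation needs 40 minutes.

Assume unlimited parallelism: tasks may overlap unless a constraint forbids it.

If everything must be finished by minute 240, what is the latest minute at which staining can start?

Quantification has no dependents, so it just needs to finish by minute 240. Starting by 240 − 35 = minute 205 achieves that.
Since quantification (must start by minute 205, minus 5-minute gap → minute 200) depends on it, imaging must finish by minute 200. Backing off its 30-minute duration gives a latest start of minute 170.
Since imaging (must start by minute 170, minus 10-minute gap → minute 160) depends on it, staining must finish by minute 160. Backing off its 40-minute duration gives a latest start of minute 120.

120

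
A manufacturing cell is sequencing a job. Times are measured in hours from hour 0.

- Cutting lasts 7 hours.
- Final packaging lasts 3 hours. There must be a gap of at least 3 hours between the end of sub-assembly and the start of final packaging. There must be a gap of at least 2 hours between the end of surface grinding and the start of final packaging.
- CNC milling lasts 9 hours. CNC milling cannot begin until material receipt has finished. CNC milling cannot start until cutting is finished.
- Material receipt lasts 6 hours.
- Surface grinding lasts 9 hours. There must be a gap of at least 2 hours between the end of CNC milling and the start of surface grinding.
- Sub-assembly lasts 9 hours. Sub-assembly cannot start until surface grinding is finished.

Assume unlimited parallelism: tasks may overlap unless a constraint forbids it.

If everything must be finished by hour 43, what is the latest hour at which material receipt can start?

2

Nothing follows final packaging; the deadline of hour 43 is its only limit. It must start by 43 − 3 = hour 40.
Sub-assembly must finish before final packaging (must start by hour 40, minus 3-hour gap → hour 37). With a 9-hour duration, sub-assembly must start by 37 − 9 = hour 28.
For surface grinding: sub-assembly (must start by hour 28); final packaging (must start by hour 40, minus 2-hour gap → hour 38). The most restrictive is hour 28; with a 9-hour duration, surface grinding must start by hour 19.
CNC milling has to be done before surface grinding (must start by hour 19, minus 2-hour gap → hour 17). That means finishing by hour 17, i.e. starting by 17 − 9 = hour 8.
Material receipt feeds into CNC milling (must start by hour 8); so material receipt must finish by hour 8 and therefore start by hour 2.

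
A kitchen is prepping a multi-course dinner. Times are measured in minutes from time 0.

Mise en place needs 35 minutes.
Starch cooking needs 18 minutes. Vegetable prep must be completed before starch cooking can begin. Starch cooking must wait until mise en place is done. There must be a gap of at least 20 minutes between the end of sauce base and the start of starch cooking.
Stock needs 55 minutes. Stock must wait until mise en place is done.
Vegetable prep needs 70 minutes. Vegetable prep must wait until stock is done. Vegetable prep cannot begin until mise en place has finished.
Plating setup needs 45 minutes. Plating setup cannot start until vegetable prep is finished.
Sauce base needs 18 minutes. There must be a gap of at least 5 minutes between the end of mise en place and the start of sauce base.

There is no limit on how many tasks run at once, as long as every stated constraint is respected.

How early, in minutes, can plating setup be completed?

Mise en place can start immediately at minute 0; it finishes at minute 35.
After mise en place (finishes minute 35), stock can start at minute 35 and finishes at minute 90.
Vegetable prep cannot start until stock (finishes minute 90); mise en place (finishes minute 35). The controlling bound is minute 90, so vegetable prep finishes at 90 + 70 = minute 160.
Plating setup cannot begin until vegetable prep (finishes minute 160). It runs from minute 160 to 160 + 45 = minute 205.

205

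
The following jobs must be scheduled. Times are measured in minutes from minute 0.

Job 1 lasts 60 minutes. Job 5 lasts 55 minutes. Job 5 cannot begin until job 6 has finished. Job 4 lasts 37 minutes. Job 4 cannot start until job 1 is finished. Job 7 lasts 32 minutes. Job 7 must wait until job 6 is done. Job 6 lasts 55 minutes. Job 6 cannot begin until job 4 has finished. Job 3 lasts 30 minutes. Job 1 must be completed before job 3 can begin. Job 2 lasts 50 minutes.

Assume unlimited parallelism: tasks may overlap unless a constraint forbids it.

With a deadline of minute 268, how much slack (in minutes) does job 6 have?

61

Job 1 can start immediately at minute 0; it finishes at minute 60.
Job 4 cannot begin until job 1 (finishes minute 60). It runs from minute 60 to 60 + 37 = minute 97.
After job 4 (finishes minute 97), job 6 can start at minute 97 and finishes at minute 152.

Working backward from the deadline:
Job 5 has no dependents, so it just needs to finish by minute 268. Starting by 268 − 55 = minute 213 achieves that.
To finish by minute 268, job 7 (duration 32) must start no later than minute 236.
Job 6 has several dependents: job 5 (must start by minute 213); job 7 (must start by minute 236). The earliest of those limits is minute 213, so job 6 must start by 213 − 55 = minute 158.
So job 6 can start as early as minute 97 and as late as minute 158, giving 158 − 97 = 61 minutes of slack.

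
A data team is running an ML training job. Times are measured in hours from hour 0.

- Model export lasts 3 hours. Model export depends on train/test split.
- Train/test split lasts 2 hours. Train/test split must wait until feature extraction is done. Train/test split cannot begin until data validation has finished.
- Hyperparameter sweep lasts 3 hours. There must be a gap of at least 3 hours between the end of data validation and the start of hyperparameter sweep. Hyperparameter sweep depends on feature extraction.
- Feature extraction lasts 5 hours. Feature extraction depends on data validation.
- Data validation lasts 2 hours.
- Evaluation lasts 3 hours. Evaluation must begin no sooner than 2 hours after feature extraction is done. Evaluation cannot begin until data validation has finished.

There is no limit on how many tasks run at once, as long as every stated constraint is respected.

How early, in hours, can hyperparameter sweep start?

Data validation has no prerequisites, so it starts at hour 0 and finishes at hour 2.
After data validation (finishes hour 2), feature extraction can start at hour 2 and finishes at hour 7.
Hyperparameter sweep waits on data validation (finishes hour 2, plus 3-hour gap → hour 5); feature extraction (finishes hour 7). The latest of these is hour 7, which is the earliest hyperparameter sweep can start.

7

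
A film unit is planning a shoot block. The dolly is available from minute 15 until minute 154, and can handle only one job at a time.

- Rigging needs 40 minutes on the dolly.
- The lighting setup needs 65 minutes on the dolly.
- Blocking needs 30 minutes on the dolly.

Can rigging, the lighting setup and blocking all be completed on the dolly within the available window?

The dolly window is 154 − 15 = 139 minutes.
Running back to back, the jobs need 40 + 65 + 30 = 135 minutes on the dolly.
Since 135 ≤ 139, they fit within the window.

Yes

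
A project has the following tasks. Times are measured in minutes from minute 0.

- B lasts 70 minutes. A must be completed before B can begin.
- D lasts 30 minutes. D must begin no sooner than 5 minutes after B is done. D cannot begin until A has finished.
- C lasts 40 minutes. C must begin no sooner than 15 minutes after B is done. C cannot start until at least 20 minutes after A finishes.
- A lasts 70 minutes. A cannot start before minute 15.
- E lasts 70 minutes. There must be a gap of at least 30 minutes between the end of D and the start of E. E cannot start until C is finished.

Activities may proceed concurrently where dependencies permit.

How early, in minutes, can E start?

A waits on its own release at minute 15, so it starts at minute 15 and finishes at 15 + 70 = minute 85.
B waits on A (finishes minute 85), so it starts at minute 85 and finishes at 85 + 70 = minute 155.
For D: B (finishes minute 155, plus 5-minute gap → minute 160); A (finishes minute 85). Taking the maximum gives a start of minute 160, and it finishes at 160 + 30 = minute 190.
C has to wait for B (finishes minute 155, plus 15-minute gap → minute 170); A (finishes minute 85, plus 20-minute gap → minute 105). The latest of these is minute 170, so C runs minute 170 to 170 + 40 = minute 210.
E waits on D (finishes minute 190, plus 30-minute gap → minute 220); C (finishes minute 210). The latest of these is minute 220, which is the earliest E can start.

220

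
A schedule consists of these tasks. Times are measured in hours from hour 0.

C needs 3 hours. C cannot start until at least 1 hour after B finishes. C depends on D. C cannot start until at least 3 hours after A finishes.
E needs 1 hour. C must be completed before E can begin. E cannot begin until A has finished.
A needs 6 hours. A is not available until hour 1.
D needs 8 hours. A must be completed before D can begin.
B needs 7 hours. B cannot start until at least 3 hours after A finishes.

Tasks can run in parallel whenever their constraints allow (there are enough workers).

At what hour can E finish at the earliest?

22

A cannot begin until its own release at hour 1. It runs from hour 1 to 1 + 6 = hour 7.
After A (finishes hour 7), D can start at hour 7 and finishes at hour 15.
B cannot begin until A (finishes hour 7, plus 3-hour gap → hour 10). It runs from hour 10 to 10 + 7 = hour 17.
For C: B (finishes hour 17, plus 1-hour gap → hour 18); D (finishes hour 15); A (finishes hour 7, plus 3-hour gap → hour 10). Taking the maximum gives a start of hour 18, and it finishes at 18 + 3 = hour 21.
E needs all of C (finishes hour 21); A (finishes hour 7). That puts its earliest start at hour 21; it finishes at 21 + 1 = hour 22.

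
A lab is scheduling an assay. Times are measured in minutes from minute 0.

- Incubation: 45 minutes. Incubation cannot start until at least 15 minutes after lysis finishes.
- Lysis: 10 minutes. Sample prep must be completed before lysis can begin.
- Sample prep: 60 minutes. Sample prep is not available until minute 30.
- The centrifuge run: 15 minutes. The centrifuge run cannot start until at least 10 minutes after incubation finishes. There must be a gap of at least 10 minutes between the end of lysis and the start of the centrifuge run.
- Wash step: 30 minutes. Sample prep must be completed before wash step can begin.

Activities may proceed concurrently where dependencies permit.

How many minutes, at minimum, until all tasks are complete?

185

Sample prep cannot begin until its own release at minute 30. It runs from minute 30 to 30 + 60 = minute 90.
Wash step cannot begin until sample prep (finishes minute 90). It runs from minute 90 to 90 + 30 = minute 120.
Lysis waits on sample prep (finishes minute 90), so it starts at minute 90 and finishes at 90 + 10 = minute 100.
After lysis (finishes minute 100, plus 15-minute gap → minute 115), incubation can start at minute 115 and finishes at minute 160.
The centrifuge run has to wait for incubation (finishes minute 160, plus 10-minute gap → minute 170); lysis (finishes minute 100, plus 10-minute gap → minute 110). The latest of these is minute 170, so the centrifuge run runs minute 170 to 170 + 15 = minute 185.
All tasks are finished once the last one completes. Finish times: Sample prep at 90, Lysis at 100, Incubation at 160, The centrifuge run at 185, Wash step at 120. The latest is minute 185.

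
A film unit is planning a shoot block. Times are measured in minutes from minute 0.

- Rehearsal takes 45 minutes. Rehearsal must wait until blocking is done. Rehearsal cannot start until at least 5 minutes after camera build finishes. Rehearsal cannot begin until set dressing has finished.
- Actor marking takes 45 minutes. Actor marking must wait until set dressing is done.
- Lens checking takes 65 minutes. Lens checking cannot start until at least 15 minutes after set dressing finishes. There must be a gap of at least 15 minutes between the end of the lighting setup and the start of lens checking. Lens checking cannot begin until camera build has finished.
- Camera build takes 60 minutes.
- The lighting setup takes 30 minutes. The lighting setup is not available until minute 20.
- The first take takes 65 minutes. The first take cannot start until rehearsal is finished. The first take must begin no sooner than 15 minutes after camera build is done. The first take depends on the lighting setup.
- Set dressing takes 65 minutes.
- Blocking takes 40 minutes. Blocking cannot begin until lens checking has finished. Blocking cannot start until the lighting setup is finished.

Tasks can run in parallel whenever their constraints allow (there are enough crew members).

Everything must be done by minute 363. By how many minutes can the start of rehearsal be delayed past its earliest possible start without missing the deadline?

68

Camera build has no prerequisites, so it starts at minute 0 and finishes at minute 60.
The lighting setup waits on its own release at minute 20, so it starts at minute 20 and finishes at 20 + 30 = minute 50.
Set dressing has no prerequisites, so it starts at minute 0 and finishes at minute 65.
Lens checking has to wait for set dressing (finishes minute 65, plus 15-minute gap → minute 80); the lighting setup (finishes minute 50, plus 15-minute gap → minute 65); camera build (finishes minute 60). The latest of these is minute 80, so lens checking runs minute 80 to 80 + 65 = minute 145.
Blocking cannot start until lens checking (finishes minute 145); the lighting setup (finishes minute 50). The controlling bound is minute 145, so blocking finishes at 145 + 40 = minute 185.
Rehearsal has to wait for blocking (finishes minute 185); camera build (finishes minute 60, plus 5-minute gap → minute 65); set dressing (finishes minute 65). The latest of these is minute 185, so rehearsal runs minute 185 to 185 + 45 = minute 230.

Working backward from the deadline:
To finish by minute 363, the first take (duration 65) must start no later than minute 298.
Since the first take (must start by minute 298) depends on it, rehearsal must finish by minute 298. Backing off its 45-minute duration gives a latest start of minute 253.
So rehearsal can start as early as minute 185 and as late as minute 253, giving 253 − 185 = 68 minutes of slack.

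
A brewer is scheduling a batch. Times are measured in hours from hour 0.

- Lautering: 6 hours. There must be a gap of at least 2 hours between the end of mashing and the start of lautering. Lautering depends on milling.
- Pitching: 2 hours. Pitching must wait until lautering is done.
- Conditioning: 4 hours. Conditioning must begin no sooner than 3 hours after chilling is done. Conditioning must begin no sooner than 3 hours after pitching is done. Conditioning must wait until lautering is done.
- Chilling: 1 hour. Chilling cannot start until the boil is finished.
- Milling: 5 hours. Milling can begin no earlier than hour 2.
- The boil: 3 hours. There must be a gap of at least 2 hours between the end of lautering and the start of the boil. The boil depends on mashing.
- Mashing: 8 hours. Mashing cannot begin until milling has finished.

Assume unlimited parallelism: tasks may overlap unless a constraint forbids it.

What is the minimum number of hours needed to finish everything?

Milling waits on its own release at hour 2, so it starts at hour 2 and finishes at 2 + 5 = hour 7.
Mashing cannot begin until milling (finishes hour 7). It runs from hour 7 to 7 + 8 = hour 15.
Lautering has to wait for mashing (finishes hour 15, plus 2-hour gap → hour 17); milling (finishes hour 7). The latest of these is hour 17, so lautering runs hour 17 to 17 + 6 = hour 23.
Pitching waits on lautering (finishes hour 23), so it starts at hour 23 and finishes at 23 + 2 = hour 25.
The boil needs all of lautering (finishes hour 23, plus 2-hour gap → hour 25); mashing (finishes hour 15). That puts its earliest start at hour 25; it finishes at 25 + 3 = hour 28.
Chilling waits on the boil (finishes hour 28), so it starts at hour 28 and finishes at 28 + 1 = hour 29.
Conditioning has to wait for chilling (finishes hour 29, plus 3-hour gap → hour 32); pitching (finishes hour 25, plus 3-hour gap → hour 28); lautering (finishes hour 23). The latest of these is hour 32, so conditioning runs hour 32 to 32 + 4 = hour 36.
All tasks are finished once the last one completes. Finish times: Milling at 7, Mashing at 15, Lautering at 23, The boil at 28, Chilling at 29, Pitching at 25, Conditioning at 36. The latest is hour 36.

36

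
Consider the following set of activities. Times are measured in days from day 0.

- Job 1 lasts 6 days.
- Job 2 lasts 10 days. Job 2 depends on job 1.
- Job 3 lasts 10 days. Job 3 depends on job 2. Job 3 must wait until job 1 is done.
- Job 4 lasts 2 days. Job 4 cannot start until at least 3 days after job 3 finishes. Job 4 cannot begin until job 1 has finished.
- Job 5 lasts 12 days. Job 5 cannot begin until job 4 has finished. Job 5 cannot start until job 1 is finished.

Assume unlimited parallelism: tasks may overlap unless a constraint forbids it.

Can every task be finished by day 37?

Nothing blocks job 1, so it runs from day 0 to day 6.
Job 2 waits on job 1 (finishes day 6), so it starts at day 6 and finishes at 6 + 10 = day 16.
For job 3: job 2 (finishes day 16); job 1 (finishes day 6). Taking the maximum gives a start of day 16, and it finishes at 16 + 10 = day 26.
Job 4 needs all of job 3 (finishes day 26, plus 3-day gap → day 29); job 1 (finishes day 6). That puts its earliest start at day 29; it finishes at 29 + 2 = day 31.
Job 5 cannot start until job 4 (finishes day 31); job 1 (finishes day 6). The controlling bound is day 31, so job 5 finishes at 31 + 12 = day 43.
The earliest everything can be done is day 43, which is after the deadline of 37, so it is not possible.

No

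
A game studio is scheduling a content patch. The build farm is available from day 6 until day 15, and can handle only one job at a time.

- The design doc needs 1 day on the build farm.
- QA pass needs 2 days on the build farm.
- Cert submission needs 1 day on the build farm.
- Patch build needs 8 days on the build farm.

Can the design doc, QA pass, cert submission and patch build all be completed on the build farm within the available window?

No

The build farm window is 15 − 6 = 9 days.
Running back to back, the jobs need 1 + 2 + 1 + 8 = 12 days on the build farm.
Since 12 > 9, they cannot all fit.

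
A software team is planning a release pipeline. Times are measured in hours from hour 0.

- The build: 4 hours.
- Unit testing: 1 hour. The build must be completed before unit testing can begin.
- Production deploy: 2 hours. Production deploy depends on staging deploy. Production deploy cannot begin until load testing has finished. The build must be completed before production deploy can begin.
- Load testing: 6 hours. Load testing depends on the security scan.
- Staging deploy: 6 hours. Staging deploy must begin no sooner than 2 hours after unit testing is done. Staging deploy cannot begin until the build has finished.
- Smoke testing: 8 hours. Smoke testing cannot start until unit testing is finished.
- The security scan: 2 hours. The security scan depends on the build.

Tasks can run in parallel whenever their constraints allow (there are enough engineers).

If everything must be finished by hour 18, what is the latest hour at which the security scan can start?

8

Nothing follows production deploy; the deadline of hour 18 is its only limit. It must start by 18 − 2 = hour 16.
Load testing must finish before production deploy (must start by hour 16). With a 6-hour duration, load testing must start by 16 − 6 = hour 10.
The security scan must finish before load testing (must start by hour 10). With a 2-hour duration, the security scan must start by 10 − 2 = hour 8.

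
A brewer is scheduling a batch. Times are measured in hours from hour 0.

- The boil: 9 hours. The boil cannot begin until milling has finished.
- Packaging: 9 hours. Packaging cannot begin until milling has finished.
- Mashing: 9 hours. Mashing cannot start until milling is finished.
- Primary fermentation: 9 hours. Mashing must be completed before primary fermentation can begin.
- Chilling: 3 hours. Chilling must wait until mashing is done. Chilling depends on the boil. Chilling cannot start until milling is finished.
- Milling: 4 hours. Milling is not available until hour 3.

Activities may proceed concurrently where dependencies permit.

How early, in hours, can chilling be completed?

Milling waits on its own release at hour 3, so it starts at hour 3 and finishes at 3 + 4 = hour 7.
After milling (finishes hour 7), the boil can start at hour 7 and finishes at hour 16.
Mashing cannot begin until milling (finishes hour 7). It runs from hour 7 to 7 + 9 = hour 16.
Chilling needs all of mashing (finishes hour 16); the boil (finishes hour 16); milling (finishes hour 7). That puts its earliest start at hour 16; it finishes at 16 + 3 = hour 19.

19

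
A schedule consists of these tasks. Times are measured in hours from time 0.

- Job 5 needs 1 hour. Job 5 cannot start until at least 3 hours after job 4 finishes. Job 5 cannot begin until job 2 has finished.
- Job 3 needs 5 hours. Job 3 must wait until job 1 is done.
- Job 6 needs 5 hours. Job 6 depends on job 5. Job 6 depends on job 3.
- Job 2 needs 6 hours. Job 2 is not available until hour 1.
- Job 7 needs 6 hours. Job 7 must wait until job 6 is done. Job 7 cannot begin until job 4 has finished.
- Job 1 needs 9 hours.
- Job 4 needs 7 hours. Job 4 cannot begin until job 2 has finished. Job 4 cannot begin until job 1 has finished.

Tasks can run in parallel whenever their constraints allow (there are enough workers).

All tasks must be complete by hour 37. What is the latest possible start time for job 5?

Job 7 must finish by hour 37; it takes 6 hours, so it must start by 37 − 6 = hour 31.
Job 6 must finish before job 7 (must start by hour 31). With a 5-hour duration, job 6 must start by 31 − 5 = hour 26.
Job 5 must finish before job 6 (must start by hour 26). With a 1-hour duration, job 5 must start by 26 − 1 = hour 25.

25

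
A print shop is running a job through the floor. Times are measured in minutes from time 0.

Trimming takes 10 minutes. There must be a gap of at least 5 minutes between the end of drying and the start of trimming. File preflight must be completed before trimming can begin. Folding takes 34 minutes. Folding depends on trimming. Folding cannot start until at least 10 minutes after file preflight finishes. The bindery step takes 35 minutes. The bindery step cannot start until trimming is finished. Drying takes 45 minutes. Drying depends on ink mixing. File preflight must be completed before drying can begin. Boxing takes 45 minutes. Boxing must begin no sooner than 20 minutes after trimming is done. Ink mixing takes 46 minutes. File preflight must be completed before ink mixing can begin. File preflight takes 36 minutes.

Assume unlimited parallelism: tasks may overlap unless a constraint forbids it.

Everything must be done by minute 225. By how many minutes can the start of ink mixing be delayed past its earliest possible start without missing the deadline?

18

File preflight can start immediately at minute 0; it finishes at minute 36.
Ink mixing cannot begin until file preflight (finishes minute 36). It runs from minute 36 to 36 + 46 = minute 82.

Working backward from the deadline:
Nothing follows folding; the deadline of minute 225 is its only limit. It must start by 225 − 34 = minute 191.
The bindery step has no dependents, so it just needs to finish by minute 225. Starting by 225 − 35 = minute 190 achieves that.
To finish by minute 225, boxing (duration 45) must start no later than minute 180.
Trimming feeds folding (must start by minute 191); the bindery step (must start by minute 190); boxing (must start by minute 180, minus 20-minute gap → minute 160). Taking the minimum, trimming must finish by minute 160 and start by 160 − 10 = minute 150.
Drying feeds into trimming (must start by minute 150, minus 5-minute gap → minute 145); so drying must finish by minute 145 and therefore start by minute 100.
Ink mixing has to be done before drying (must start by minute 100). That means finishing by minute 100, i.e. starting by 100 − 46 = minute 54.
So ink mixing can start as early as minute 36 and as late as minute 54, giving 54 − 36 = 18 minutes of slack.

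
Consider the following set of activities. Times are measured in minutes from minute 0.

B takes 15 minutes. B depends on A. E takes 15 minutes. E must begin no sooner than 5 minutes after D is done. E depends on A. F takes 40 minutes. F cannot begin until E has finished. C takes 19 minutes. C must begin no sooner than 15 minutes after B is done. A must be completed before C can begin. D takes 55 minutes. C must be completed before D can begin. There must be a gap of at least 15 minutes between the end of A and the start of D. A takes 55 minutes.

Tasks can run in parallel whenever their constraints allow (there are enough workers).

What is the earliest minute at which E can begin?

164

Nothing blocks A, so it runs from minute 0 to minute 55.
B cannot begin until A (finishes minute 55). It runs from minute 55 to 55 + 15 = minute 70.
For C: B (finishes minute 70, plus 15-minute gap → minute 85); A (finishes minute 55). Taking the maximum gives a start of minute 85, and it finishes at 85 + 19 = minute 104.
D cannot start until C (finishes minute 104); A (finishes minute 55, plus 15-minute gap → minute 70). The controlling bound is minute 104, so D finishes at 104 + 55 = minute 159.
E waits on D (finishes minute 159, plus 5-minute gap → minute 164); A (finishes minute 55). The latest of these is minute 164, which is the earliest E can start.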